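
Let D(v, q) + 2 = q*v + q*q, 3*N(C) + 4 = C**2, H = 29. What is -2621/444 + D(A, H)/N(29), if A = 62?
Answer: 48841/13764 ≈ 3.5485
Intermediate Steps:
N(C) = -4/3 + C**2/3
D(v, q) = -2 + q**2 + q*v (D(v, q) = -2 + (q*v + q*q) = -2 + (q*v + q**2) = -2 + (q**2 + q*v) = -2 + q**2 + q*v)
-2621/444 + D(A, H)/N(29) = -2621/444 + (-2 + 29**2 + 29*62)/(-4/3 + (1/3)*29**2) = -2621*1/444 + (-2 + 841 + 1798)/(-4/3 + (1/3)*841) = -2621/444 + 2637/(-4/3 + 841/3) = -2621/444 + 2637/279 = -2621/444 + 2637*(1/279) = -2621/444 + 293/31 = 48841/13764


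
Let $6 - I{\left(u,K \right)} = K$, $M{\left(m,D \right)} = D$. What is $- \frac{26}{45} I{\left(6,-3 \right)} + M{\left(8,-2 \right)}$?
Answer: $- \frac{36}{5} \approx -7.2$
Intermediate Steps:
$I{\left(u,K \right)} = 6 - K$
$- \frac{26}{45} I{\left(6,-3 \right)} + M{\left(8,-2 \right)} = - \frac{26}{45} \left(6 - -3\right) - 2 = \left(-26\right) \frac{1}{45} \left(6 + 3\right) - 2 = \left(- \frac{26}{45}\right) 9 - 2 = - \frac{26}{5} - 2 = - \frac{36}{5}$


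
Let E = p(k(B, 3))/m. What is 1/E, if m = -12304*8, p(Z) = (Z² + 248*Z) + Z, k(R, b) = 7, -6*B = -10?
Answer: -769/14 ≈ -54.929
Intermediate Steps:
B = 5/3 (B = -⅙*(-10) = 5/3 ≈ 1.6667)
p(Z) = Z² + 249*Z
m = -98432
E = -14/769 (E = (7*(249 + 7))/(-98432) = (7*256)*(-1/98432) = 1792*(-1/98432) = -14/769 ≈ -0.018205)
1/E = 1/(-14/769) = -769/14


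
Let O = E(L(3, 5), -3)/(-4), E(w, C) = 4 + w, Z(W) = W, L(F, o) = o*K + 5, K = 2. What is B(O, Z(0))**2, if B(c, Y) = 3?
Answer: 9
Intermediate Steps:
L(F, o) = 5 + 2*o (L(F, o) = o*2 + 5 = 2*o + 5 = 5 + 2*o)
O = -19/4 (O = (4 + (5 + 2*5))/(-4) = -(4 + (5 + 10))/4 = -(4 + 15)/4 = -1/4*19 = -19/4 ≈ -4.7500)
B(O, Z(0))**2 = 3**2 = 9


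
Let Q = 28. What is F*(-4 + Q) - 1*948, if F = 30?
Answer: -228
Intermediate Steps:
F*(-4 + Q) - 1*948 = 30*(-4 + 28) - 1*948 = 30*24 - 948 = 720 - 948 = -228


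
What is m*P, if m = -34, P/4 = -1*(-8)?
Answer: -1088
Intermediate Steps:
P = 32 (P = 4*(-1*(-8)) = 4*8 = 32)
m*P = -34*32 = -1088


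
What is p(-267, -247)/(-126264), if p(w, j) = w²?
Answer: -23763/42088 ≈ -0.56460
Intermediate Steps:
p(-267, -247)/(-126264) = (-267)²/(-126264) = 71289*(-1/126264) = -23763/42088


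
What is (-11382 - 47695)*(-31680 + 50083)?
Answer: -1087194031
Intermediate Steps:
(-11382 - 47695)*(-31680 + 50083) = -59077*18403 = -1087194031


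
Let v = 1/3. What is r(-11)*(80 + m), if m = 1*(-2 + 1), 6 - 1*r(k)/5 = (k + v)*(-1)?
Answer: -5530/3 ≈ -1843.3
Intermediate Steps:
v = 1/3 (v = 1*(1/3) = 1/3 ≈ 0.33333)
r(k) = 95/3 + 5*k (r(k) = 30 - 5*(k + 1/3)*(-1) = 30 - 5*(1/3 + k)*(-1) = 30 - 5*(-1/3 - k) = 30 + (5/3 + 5*k) = 95/3 + 5*k)
m = -1 (m = 1*(-1) = -1)
r(-11)*(80 + m) = (95/3 + 5*(-11))*(80 - 1) = (95/3 - 55)*79 = -70/3*79 = -5530/3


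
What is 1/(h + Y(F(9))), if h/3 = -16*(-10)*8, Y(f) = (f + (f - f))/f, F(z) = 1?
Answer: 1/3841 ≈ 0.00026035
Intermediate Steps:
Y(f) = 1 (Y(f) = (f + 0)/f = f/f = 1)
h = 3840 (h = 3*(-16*(-10)*8) = 3*(160*8) = 3*1280 = 3840)
1/(h + Y(F(9))) = 1/(3840 + 1) = 1/3841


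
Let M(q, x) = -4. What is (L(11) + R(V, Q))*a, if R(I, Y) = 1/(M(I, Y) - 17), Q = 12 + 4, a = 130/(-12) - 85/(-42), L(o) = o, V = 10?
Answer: -42550/441 ≈ -96.485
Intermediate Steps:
a = -185/21 (a = 130*(-1/12) - 85*(-1/42) = -65/6 + 85/42 = -185/21 ≈ -8.8095)
Q = 16
R(I, Y) = -1/21 (R(I, Y) = 1/(-4 - 17) = 1/(-21) = -1/21)
(L(11) + R(V, Q))*a = (11 - 1/21)*(-185/21) = (230/21)*(-185/21) = -42550/441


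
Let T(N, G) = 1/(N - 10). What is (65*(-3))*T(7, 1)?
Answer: 65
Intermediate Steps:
T(N, G) = 1/(-10 + N)
(65*(-3))*T(7, 1) = (65*(-3))/(-10 + 7) = -195/(-3) = -195*(-1/3) = 65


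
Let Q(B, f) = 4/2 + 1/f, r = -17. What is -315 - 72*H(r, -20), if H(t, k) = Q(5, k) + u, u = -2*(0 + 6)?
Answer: 2043/5 ≈ 408.60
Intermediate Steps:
Q(B, f) = 2 + 1/f (Q(B, f) = 4*(½) + 1/f = 2 + 1/f)
u = -12 (u = -2*6 = -12)
H(t, k) = -10 + 1/k (H(t, k) = (2 + 1/k) - 12 = -10 + 1/k)
-315 - 72*H(r, -20) = -315 - 72*(-10 + 1/(-20)) = -315 - 72*(-10 - 1/20) = -315 - 72*(-201/20) = -315 + 3618/5 = 2043/5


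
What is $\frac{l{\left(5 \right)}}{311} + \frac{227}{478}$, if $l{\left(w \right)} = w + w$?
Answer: $\frac{75377}{148658} \approx 0.50705$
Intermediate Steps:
$l{\left(w \right)} = 2 w$
$\frac{l{\left(5 \right)}}{311} + \frac{227}{478} = \frac{2 \cdot 5}{311} + \frac{227}{478} = 10 \cdot \frac{1}{311} + 227 \cdot \frac{1}{478} = \frac{10}{311} + \frac{227}{478} = \frac{75377}{148658}$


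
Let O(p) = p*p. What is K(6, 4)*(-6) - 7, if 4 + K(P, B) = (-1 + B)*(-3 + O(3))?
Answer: -91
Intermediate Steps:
O(p) = p²
K(P, B) = -10 + 6*B (K(P, B) = -4 + (-1 + B)*(-3 + 3²) = -4 + (-1 + B)*(-3 + 9) = -4 + (-1 + B)*6 = -4 + (-6 + 6*B) = -10 + 6*B)
K(6, 4)*(-6) - 7 = (-10 + 6*4)*(-6) - 7 = (-10 + 24)*(-6) - 7 = 14*(-6) - 7 = -84 - 7 = -91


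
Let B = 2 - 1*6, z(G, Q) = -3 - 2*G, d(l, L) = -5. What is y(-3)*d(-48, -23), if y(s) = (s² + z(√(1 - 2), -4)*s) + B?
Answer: -70 - 30*I ≈ -70.0 - 30.0*I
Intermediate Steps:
B = -4 (B = 2 - 6 = -4)
y(s) = -4 + s² + s*(-3 - 2*I) (y(s) = (s² + (-3 - 2*√(1 - 2))*s) - 4 = (s² + (-3 - 2*I)*s) - 4 = (s² + s*(-3 - 2*I)) - 4 = -4 + s² + s*(-3 - 2*I))
y(-3)*d(-48, -23) = (-4 + (-3)² - 1*(-3)*(3 + 2*I))*(-5) = (-4 + 9 + (9 + 6*I))*(-5) = (14 + 6*I)*(-5) = -70 - 30*I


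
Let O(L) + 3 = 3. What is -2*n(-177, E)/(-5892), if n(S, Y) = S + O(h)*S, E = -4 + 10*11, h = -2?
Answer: -59/982 ≈ -0.060081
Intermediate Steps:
O(L) = 0 (O(L) = -3 + 3 = 0)
E = 106 (E = -4 + 110 = 106)
n(S, Y) = S (n(S, Y) = S + 0*S = S + 0 = S)
-2*n(-177, E)/(-5892) = -(-354)/(-5892) = -(-354)*(-1)/5892 = -2*59/1964 = -59/982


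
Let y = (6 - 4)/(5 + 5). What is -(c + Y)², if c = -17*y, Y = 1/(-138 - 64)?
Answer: -11826721/1020100 ≈ -11.594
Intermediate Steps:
y = ⅕ (y = 2/10 = 2*(⅒) = ⅕ ≈ 0.20000)
Y = -1/202 (Y = 1/(-202) = -1/202 ≈ -0.0049505)
c = -17/5 (c = -17*⅕ = -17/5 ≈ -3.4000)
-(c + Y)² = -(-17/5 - 1/202)² = -(-3439/1010)² = -1*11826721/1020100 = -11826721/1020100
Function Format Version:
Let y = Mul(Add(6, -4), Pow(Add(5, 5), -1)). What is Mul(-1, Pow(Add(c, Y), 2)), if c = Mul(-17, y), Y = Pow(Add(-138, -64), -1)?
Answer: Rational(-11826721, 1020100) ≈ -11.594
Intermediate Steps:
y = Rational(1, 5) (y = Mul(2, Pow(10, -1)) = Mul(2, Rational(1, 10)) = Rational(1, 5) ≈ 0.20000)
Y = Rational(-1, 202) (Y = Pow(-202, -1) = Rational(-1, 202) ≈ -0.0049505)
c = Rational(-17, 5) (c = Mul(-17, Rational(1, 5)) = Rational(-17, 5) ≈ -3.4000)
Mul(-1, Pow(Add(c, Y), 2)) = Mul(-1, Pow(Add(Rational(-17, 5), Rational(-1, 202)), 2)) = Mul(-1, Pow(Rational(-3439, 1010), 2)) = Mul(-1, Rational(11826721, 1020100)) = Rational(-11826721, 1020100)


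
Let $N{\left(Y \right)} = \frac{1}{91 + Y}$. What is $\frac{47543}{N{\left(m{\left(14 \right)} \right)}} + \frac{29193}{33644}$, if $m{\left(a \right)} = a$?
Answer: $\frac{167951381853}{33644} \approx 4.992 \cdot 10^{6}$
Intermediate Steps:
$\frac{47543}{N{\left(m{\left(14 \right)} \right)}} + \frac{29193}{33644} = \frac{47543}{\frac{1}{91 + 14}} + \frac{29193}{33644} = \frac{47543}{\frac{1}{105}} + 29193 \cdot \frac{1}{33644} = 47543 \frac{1}{\frac{1}{105}} + \frac{29193}{33644} = 47543 \cdot 105 + \frac{29193}{33644} = 4992015 + \frac{29193}{33644} = \frac{167951381853}{33644}$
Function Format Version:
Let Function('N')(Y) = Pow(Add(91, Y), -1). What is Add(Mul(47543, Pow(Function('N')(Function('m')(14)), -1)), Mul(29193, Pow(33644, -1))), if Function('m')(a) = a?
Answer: Rational(167951381853, 33644) ≈ 4.9920e+6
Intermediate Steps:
Add(Mul(47543, Pow(Function('N')(Function('m')(14)), -1)), Mul(29193, Pow(33644, -1))) = Add(Mul(47543, Pow(Pow(Add(91, 14), -1), -1)), Mul(29193, Pow(33644, -1))) = Add(Mul(47543, Pow(Pow(105, -1), -1)), Mul(29193, Rational(1, 33644))) = Add(Mul(47543, Pow(Rational(1, 105), -1)), Rational(29193, 33644)) = Add(Mul(47543, 105), Rational(29193, 33644)) = Add(4992015, Rational(29193, 33644)) = Rational(167951381853, 33644)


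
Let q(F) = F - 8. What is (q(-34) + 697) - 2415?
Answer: -1760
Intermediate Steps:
q(F) = -8 + F
(q(-34) + 697) - 2415 = ((-8 - 34) + 697) - 2415 = (-42 + 697) - 2415 = 655 - 2415 = -1760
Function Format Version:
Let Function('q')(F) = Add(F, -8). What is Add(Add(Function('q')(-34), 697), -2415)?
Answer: -1760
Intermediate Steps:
Function('q')(F) = Add(-8, F)
Add(Add(Function('q')(-34), 697), -2415) = Add(Add(Add(-8, -34), 697), -2415) = Add(Add(-42, 697), -2415) = Add(655, -2415) = -1760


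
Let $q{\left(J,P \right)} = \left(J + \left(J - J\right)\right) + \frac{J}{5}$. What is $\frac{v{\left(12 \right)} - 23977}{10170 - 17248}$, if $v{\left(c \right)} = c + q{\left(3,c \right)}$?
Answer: $\frac{119807}{35390} \approx 3.3853$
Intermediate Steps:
$q{\left(J,P \right)} = \frac{6 J}{5}$ ($q{\left(J,P \right)} = \left(J + 0\right) + J \frac{1}{5} = J + \frac{J}{5} = \frac{6 J}{5}$)
$v{\left(c \right)} = \frac{18}{5} + c$ ($v{\left(c \right)} = c + \frac{6}{5} \cdot 3 = c + \frac{18}{5} = \frac{18}{5} + c$)
$\frac{v{\left(12 \right)} - 23977}{10170 - 17248} = \frac{\left(\frac{18}{5} + 12\right) - 23977}{10170 - 17248} = \frac{\frac{78}{5} - 23977}{-7078} = \left(- \frac{119807}{5}\right) \left(- \frac{1}{7078}\right) = \frac{119807}{35390}$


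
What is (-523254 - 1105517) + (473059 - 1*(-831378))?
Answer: -324334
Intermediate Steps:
(-523254 - 1105517) + (473059 - 1*(-831378)) = -1628771 + (473059 + 831378) = -1628771 + 1304437 = -324334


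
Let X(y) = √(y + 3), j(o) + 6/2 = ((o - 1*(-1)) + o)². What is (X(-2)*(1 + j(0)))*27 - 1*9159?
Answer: -9186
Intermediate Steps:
j(o) = -3 + (1 + 2*o)² (j(o) = -3 + ((o - 1*(-1)) + o)² = -3 + ((o + 1) + o)² = -3 + ((1 + o) + o)² = -3 + (1 + 2*o)²)
X(y) = √(3 + y)
(X(-2)*(1 + j(0)))*27 - 1*9159 = (√(3 - 2)*(1 + (-3 + (1 + 2*0)²)))*27 - 1*9159 = (√1*(1 + (-3 + (1 + 0)²)))*27 - 9159 = (1*(1 + (-3 + 1²)))*27 - 9159 = (1*(1 + (-3 + 1)))*27 - 9159 = (1*(1 - 2))*27 - 9159 = (1*(-1))*27 - 9159 = -1*27 - 9159 = -27 - 9159 = -9186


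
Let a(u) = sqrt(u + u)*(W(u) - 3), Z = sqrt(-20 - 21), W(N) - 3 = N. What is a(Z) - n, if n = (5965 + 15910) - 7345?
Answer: -14530 + I*sqrt(2)*41**(3/4)*sqrt(I) ≈ -14546.0 + 16.203*I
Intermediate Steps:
W(N) = 3 + N
n = 14530 (n = 21875 - 7345 = 14530)
Z = I*sqrt(41) (Z = sqrt(-41) = I*sqrt(41) ≈ 6.4031*I)
a(u) = sqrt(2)*u**(3/2) (a(u) = sqrt(u + u)*((3 + u) - 3) = sqrt(2*u)*u = (sqrt(2)*sqrt(u))*u = sqrt(2)*u**(3/2))
a(Z) - n = sqrt(2)*(I*sqrt(41))**(3/2) - 1*14530 = sqrt(2)*(41**(3/4)*I**(3/2)) - 14530 = sqrt(2)*41**(3/4)*I**(3/2) - 14530 = -14530 + sqrt(2)*41**(3/4)*I**(3/2)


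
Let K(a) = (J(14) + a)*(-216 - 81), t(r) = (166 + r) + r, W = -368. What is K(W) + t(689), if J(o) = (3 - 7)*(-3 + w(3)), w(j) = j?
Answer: 110840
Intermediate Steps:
t(r) = 166 + 2*r
J(o) = 0 (J(o) = (3 - 7)*(-3 + 3) = -4*0 = 0)
K(a) = -297*a (K(a) = (0 + a)*(-216 - 81) = a*(-297) = -297*a)
K(W) + t(689) = -297*(-368) + (166 + 2*689) = 109296 + (166 + 1378) = 109296 + 1544 = 110840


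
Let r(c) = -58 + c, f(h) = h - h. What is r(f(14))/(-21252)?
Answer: 29/10626 ≈ 0.0027292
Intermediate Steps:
f(h) = 0
r(f(14))/(-21252) = (-58 + 0)/(-21252) = -58*(-1/21252) = 29/10626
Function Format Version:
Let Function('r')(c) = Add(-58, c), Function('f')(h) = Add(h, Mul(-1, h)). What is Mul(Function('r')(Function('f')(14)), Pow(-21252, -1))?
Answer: Rational(29, 10626) ≈ 0.0027292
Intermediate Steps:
Function('f')(h) = 0
Mul(Function('r')(Function('f')(14)), Pow(-21252, -1)) = Mul(Add(-58, 0), Pow(-21252, -1)) = Mul(-58, Rational(-1, 21252)) = Rational(29, 10626)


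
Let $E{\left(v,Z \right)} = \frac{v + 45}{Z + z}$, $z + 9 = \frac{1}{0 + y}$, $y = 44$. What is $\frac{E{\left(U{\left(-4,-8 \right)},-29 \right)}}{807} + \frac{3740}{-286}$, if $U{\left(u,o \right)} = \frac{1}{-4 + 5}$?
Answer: $- \frac{229270802}{17530461} \approx -13.078$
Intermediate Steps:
$z = - \frac{395}{44}$ ($z = -9 + \frac{1}{0 + 44} = -9 + \frac{1}{44} = - \frac{395}{44} \approx -8.9773$)
$U{\left(u,o \right)} = 1$ ($U{\left(u,o \right)} = 1^{-1} = 1$)
$E{\left(v,Z \right)} = \frac{45 + v}{- \frac{395}{44} + Z}$ ($E{\left(v,Z \right)} = \frac{v + 45}{Z - \frac{395}{44}} = \frac{45 + v}{- \frac{395}{44} + Z}$)
$\frac{E{\left(U{\left(-4,-8 \right)},-29 \right)}}{807} + \frac{3740}{-286} = \frac{44 \frac{1}{-395 + 44 \left(-29\right)} \left(45 + 1\right)}{807} + \frac{3740}{-286} = 44 \frac{1}{-395 - 1276} \cdot 46 \cdot \frac{1}{807} + 3740 \left(- \frac{1}{286}\right) = 44 \frac{1}{-1671} \cdot 46 \cdot \frac{1}{807} - \frac{170}{13} = 44 \left(- \frac{1}{1671}\right) 46 \cdot \frac{1}{807} - \frac{170}{13} = \left(- \frac{2024}{1671}\right) \frac{1}{807} - \frac{170}{13} = - \frac{2024}{1348497} - \frac{170}{13} = - \frac{229270802}{17530461}$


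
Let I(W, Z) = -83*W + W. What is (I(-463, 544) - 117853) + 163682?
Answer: 83795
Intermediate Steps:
I(W, Z) = -82*W
(I(-463, 544) - 117853) + 163682 = (-82*(-463) - 117853) + 163682 = (37966 - 117853) + 163682 = -79887 + 163682 = 83795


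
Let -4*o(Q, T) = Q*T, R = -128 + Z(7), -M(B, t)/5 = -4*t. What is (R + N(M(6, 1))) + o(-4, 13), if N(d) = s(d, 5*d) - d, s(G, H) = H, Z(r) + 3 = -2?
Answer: -40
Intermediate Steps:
Z(r) = -5 (Z(r) = -3 - 2 = -5)
M(B, t) = 20*t (M(B, t) = -(-20)*t = 20*t)
R = -133 (R = -128 - 5 = -133)
o(Q, T) = -Q*T/4
N(d) = 4*d (N(d) = 5*d - d = 4*d)
(R + N(M(6, 1))) + o(-4, 13) = (-133 + 4*(20*1)) - ¼*(-4)*13 = (-133 + 4*20) + 13 = (-133 + 80) + 13 = -53 + 13 = -40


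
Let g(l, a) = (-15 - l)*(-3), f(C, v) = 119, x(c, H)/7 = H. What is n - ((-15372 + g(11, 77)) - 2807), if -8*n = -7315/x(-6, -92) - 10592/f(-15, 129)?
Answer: 1586208093/87584 ≈ 18111.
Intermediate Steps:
x(c, H) = 7*H
g(l, a) = 45 + 3*l
n = 850109/87584 (n = -(-7315/(7*(-92)) - 10592/119)/8 = -(-7315/(-644) - 10592*1/119)/8 = -(-7315*(-1/644) - 10592/119)/8 = -(1045/92 - 10592/119)/8 = -1/8*(-850109/10948) = 850109/87584 ≈ 9.7062)
n - ((-15372 + g(11, 77)) - 2807) = 850109/87584 - ((-15372 + (45 + 3*11)) - 2807) = 850109/87584 - ((-15372 + (45 + 33)) - 2807) = 850109/87584 - ((-15372 + 78) - 2807) = 850109/87584 - (-15294 - 2807) = 850109/87584 - 1*(-18101) = 850109/87584 + 18101 = 1586208093/87584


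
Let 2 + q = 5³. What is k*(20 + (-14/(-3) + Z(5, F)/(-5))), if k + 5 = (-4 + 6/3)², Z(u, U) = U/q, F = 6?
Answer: -15164/615 ≈ -24.657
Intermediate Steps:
q = 123 (q = -2 + 5³ = -2 + 125 = 123)
Z(u, U) = U/123
k = -1 (k = -5 + (-4 + 6/3)² = -5 + (-4 + 6*(⅓))² = -5 + (-4 + 2)² = -5 + (-2)² = -5 + 4 = -1)
k*(20 + (-14/(-3) + Z(5, F)/(-5))) = -(20 + (-14/(-3) + ((1/123)*6)/(-5))) = -(20 + (-14*(-⅓) + (2/41)*(-⅕))) = -(20 + (14/3 - 2/205)) = -(20 + 2864/615) = -1*15164/615 = -15164/615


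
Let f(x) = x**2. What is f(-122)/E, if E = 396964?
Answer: 3721/99241 ≈ 0.037495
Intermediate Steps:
f(-122)/E = (-122)**2/396964 = 14884*(1/396964) = 3721/99241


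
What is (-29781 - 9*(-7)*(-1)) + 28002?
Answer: -1842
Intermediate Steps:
(-29781 - 9*(-7)*(-1)) + 28002 = (-29781 + 63*(-1)) + 28002 = (-29781 - 63) + 28002 = -29844 + 28002 = -1842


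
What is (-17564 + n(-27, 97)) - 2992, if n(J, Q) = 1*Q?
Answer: -20459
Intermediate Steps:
n(J, Q) = Q
(-17564 + n(-27, 97)) - 2992 = (-17564 + 97) - 2992 = -17467 - 2992 = -20459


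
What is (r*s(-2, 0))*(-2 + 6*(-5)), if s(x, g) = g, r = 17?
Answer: 0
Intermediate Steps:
(r*s(-2, 0))*(-2 + 6*(-5)) = (17*0)*(-2 + 6*(-5)) = 0*(-2 - 30) = 0*(-32) = 0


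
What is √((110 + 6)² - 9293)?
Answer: √4163 ≈ 64.521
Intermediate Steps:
√((110 + 6)² - 9293) = √(116² - 9293) = √(13456 - 9293) = √4163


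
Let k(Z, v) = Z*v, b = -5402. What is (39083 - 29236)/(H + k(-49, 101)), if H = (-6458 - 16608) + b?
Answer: -9847/33417 ≈ -0.29467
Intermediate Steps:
H = -28468 (H = (-6458 - 16608) - 5402 = -23066 - 5402 = -28468)
(39083 - 29236)/(H + k(-49, 101)) = (39083 - 29236)/(-28468 - 49*101) = 9847/(-28468 - 4949) = 9847/(-33417) = 9847*(-1/33417) = -9847/33417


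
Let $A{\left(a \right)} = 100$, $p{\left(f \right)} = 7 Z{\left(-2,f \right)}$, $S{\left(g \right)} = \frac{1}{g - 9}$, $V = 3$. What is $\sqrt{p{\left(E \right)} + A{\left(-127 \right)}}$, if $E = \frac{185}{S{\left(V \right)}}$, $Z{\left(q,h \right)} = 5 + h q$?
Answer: $5 \sqrt{627} \approx 125.2$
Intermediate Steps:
$S{\left(g \right)} = \frac{1}{-9 + g}$
$E = -1110$ ($E = \frac{185}{\frac{1}{-9 + 3}} = \frac{185}{\frac{1}{-6}} = \frac{185}{- \frac{1}{6}} = 185 \left(-6\right) = -1110$)
$p{\left(f \right)} = 35 - 14 f$ ($p{\left(f \right)} = 7 \left(5 + f \left(-2\right)\right) = 7 \left(5 - 2 f\right) = 35 - 14 f$)
$\sqrt{p{\left(E \right)} + A{\left(-127 \right)}} = \sqrt{\left(35 - -15540\right) + 100} = \sqrt{\left(35 + 15540\right) + 100} = \sqrt{15575 + 100} = \sqrt{15675} = 5 \sqrt{627}$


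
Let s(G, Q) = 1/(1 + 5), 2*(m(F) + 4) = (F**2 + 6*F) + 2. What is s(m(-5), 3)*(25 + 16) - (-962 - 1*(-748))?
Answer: 1325/6 ≈ 220.83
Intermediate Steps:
m(F) = -3 + F**2/2 + 3*F (m(F) = -4 + ((F**2 + 6*F) + 2)/2 = -4 + (2 + F**2 + 6*F)/2 = -4 + (1 + F**2/2 + 3*F) = -3 + F**2/2 + 3*F)
s(G, Q) = 1/6
s(m(-5), 3)*(25 + 16) - (-962 - 1*(-748)) = (25 + 16)/6 - (-962 - 1*(-748)) = (1/6)*41 - (-962 + 748) = 41/6 - 1*(-214) = 41/6 + 214 = 1325/6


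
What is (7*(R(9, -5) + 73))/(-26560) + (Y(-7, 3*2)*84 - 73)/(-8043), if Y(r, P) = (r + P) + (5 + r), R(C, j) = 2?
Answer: 881885/42724416 ≈ 0.020641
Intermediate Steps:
Y(r, P) = 5 + P + 2*r (Y(r, P) = (P + r) + (5 + r) = 5 + P + 2*r)
(7*(R(9, -5) + 73))/(-26560) + (Y(-7, 3*2)*84 - 73)/(-8043) = (7*(2 + 73))/(-26560) + ((5 + 3*2 + 2*(-7))*84 - 73)/(-8043) = (7*75)*(-1/26560) + ((5 + 6 - 14)*84 - 73)*(-1/8043) = 525*(-1/26560) + (-3*84 - 73)*(-1/8043) = -105/5312 + (-252 - 73)*(-1/8043) = -105/5312 - 325*(-1/8043) = -105/5312 + 325/8043 = 881885/42724416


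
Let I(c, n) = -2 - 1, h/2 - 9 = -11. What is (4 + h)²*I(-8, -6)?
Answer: 0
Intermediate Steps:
h = -4 (h = 18 + 2*(-11) = 18 - 22 = -4)
I(c, n) = -3
(4 + h)²*I(-8, -6) = (4 - 4)²*(-3) = 0²*(-3) = 0*(-3) = 0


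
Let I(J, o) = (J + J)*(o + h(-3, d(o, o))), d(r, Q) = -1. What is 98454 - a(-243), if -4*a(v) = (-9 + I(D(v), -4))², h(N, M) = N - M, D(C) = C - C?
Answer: 393897/4 ≈ 98474.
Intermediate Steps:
D(C) = 0
I(J, o) = 2*J*(-2 + o) (I(J, o) = (J + J)*(o + (-3 - 1*(-1))) = (2*J)*(o + (-3 + 1)) = (2*J)*(o - 2) = (2*J)*(-2 + o) = 2*J*(-2 + o))
a(v) = -81/4 (a(v) = -(-9 + 2*0*(-2 - 4))²/4 = -(-9 + 2*0*(-6))²/4 = -(-9 + 0)²/4 = -¼*(-9)² = -¼*81 = -81/4)
98454 - a(-243) = 98454 - 1*(-81/4) = 98454 + 81/4 = 393897/4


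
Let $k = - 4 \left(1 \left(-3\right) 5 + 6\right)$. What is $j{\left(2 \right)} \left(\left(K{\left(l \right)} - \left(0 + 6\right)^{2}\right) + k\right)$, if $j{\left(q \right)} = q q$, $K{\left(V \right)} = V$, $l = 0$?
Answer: $0$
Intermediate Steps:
$j{\left(q \right)} = q^{2}$
$k = 36$ ($k = - 4 \left(\left(-3\right) 5 + 6\right) = - 4 \left(-15 + 6\right) = \left(-4\right) \left(-9\right) = 36$)
$j{\left(2 \right)} \left(\left(K{\left(l \right)} - \left(0 + 6\right)^{2}\right) + k\right) = 2^{2} \left(\left(0 - \left(0 + 6\right)^{2}\right) + 36\right) = 4 \left(\left(0 - 6^{2}\right) + 36\right) = 4 \left(\left(0 - 36\right) + 36\right) = 4 \left(-36 + 36\right) = 4 \cdot 0 = 0$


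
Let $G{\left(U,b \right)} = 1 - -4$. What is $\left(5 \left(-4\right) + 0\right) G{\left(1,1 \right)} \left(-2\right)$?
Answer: $200$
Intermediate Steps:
$G{\left(U,b \right)} = 5$ ($G{\left(U,b \right)} = 1 + 4 = 5$)
$\left(5 \left(-4\right) + 0\right) G{\left(1,1 \right)} \left(-2\right) = \left(5 \left(-4\right) + 0\right) 5 \left(-2\right) = \left(-20 + 0\right) 5 \left(-2\right) = \left(-20\right) 5 \left(-2\right) = \left(-100\right) \left(-2\right) = 200$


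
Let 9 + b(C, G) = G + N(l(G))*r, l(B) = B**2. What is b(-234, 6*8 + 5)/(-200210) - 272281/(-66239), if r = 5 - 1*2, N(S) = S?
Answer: 53952268441/13261710190 ≈ 4.0683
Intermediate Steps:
r = 3 (r = 5 - 2 = 3)
b(C, G) = -9 + G + 3*G**2 (b(C, G) = -9 + (G + G**2*3) = -9 + (G + 3*G**2) = -9 + G + 3*G**2)
b(-234, 6*8 + 5)/(-200210) - 272281/(-66239) = (-9 + (6*8 + 5) + 3*(6*8 + 5)**2)/(-200210) - 272281/(-66239) = (-9 + (48 + 5) + 3*(48 + 5)**2)*(-1/200210) - 272281*(-1/66239) = (-9 + 53 + 3*53**2)*(-1/200210) + 272281/66239 = (-9 + 53 + 3*2809)*(-1/200210) + 272281/66239 = (-9 + 53 + 8427)*(-1/200210) + 272281/66239 = 8471*(-1/200210) + 272281/66239 = -8471/200210 + 272281/66239 = 53952268441/13261710190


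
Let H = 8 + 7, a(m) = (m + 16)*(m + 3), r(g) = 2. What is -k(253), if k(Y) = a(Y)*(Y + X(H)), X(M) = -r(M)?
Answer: -17284864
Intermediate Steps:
a(m) = (3 + m)*(16 + m) (a(m) = (16 + m)*(3 + m) = (3 + m)*(16 + m))
H = 15
X(M) = -2 (X(M) = -1*2 = -2)
k(Y) = (-2 + Y)*(48 + Y**2 + 19*Y) (k(Y) = (48 + Y**2 + 19*Y)*(Y - 2) = (48 + Y**2 + 19*Y)*(-2 + Y) = (-2 + Y)*(48 + Y**2 + 19*Y))
-k(253) = -(-2 + 253)*(48 + 253**2 + 19*253) = -251*(48 + 64009 + 4807) = -251*68864 = -1*17284864 = -17284864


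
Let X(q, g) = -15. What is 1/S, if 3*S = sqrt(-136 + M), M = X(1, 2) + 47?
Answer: -3*I*sqrt(26)/52 ≈ -0.29417*I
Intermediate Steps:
M = 32 (M = -15 + 47 = 32)
S = 2*I*sqrt(26)/3 (S = sqrt(-136 + 32)/3 = sqrt(-104)/3 = (2*I*sqrt(26))/3 = 2*I*sqrt(26)/3 ≈ 3.3993*I)
1/S = 1/(2*I*sqrt(26)/3) = -3*I*sqrt(26)/52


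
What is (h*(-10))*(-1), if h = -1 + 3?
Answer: 20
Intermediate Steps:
h = 2
(h*(-10))*(-1) = (2*(-10))*(-1) = -20*(-1) = 20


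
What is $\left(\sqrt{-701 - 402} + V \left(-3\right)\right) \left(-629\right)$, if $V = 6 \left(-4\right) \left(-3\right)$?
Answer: $135864 - 629 i \sqrt{1103} \approx 1.3586 \cdot 10^{5} - 20890.0 i$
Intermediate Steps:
$V = 72$ ($V = \left(-24\right) \left(-3\right) = 72$)
$\left(\sqrt{-701 - 402} + V \left(-3\right)\right) \left(-629\right) = \left(\sqrt{-701 - 402} + 72 \left(-3\right)\right) \left(-629\right) = \left(\sqrt{-1103} - 216\right) \left(-629\right) = \left(i \sqrt{1103} - 216\right) \left(-629\right) = \left(-216 + i \sqrt{1103}\right) \left(-629\right) = 135864 - 629 i \sqrt{1103}$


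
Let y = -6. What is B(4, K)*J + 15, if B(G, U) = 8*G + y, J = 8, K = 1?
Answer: 223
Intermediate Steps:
B(G, U) = -6 + 8*G (B(G, U) = 8*G - 6 = -6 + 8*G)
B(4, K)*J + 15 = (-6 + 8*4)*8 + 15 = (-6 + 32)*8 + 15 = 26*8 + 15 = 208 + 15 = 223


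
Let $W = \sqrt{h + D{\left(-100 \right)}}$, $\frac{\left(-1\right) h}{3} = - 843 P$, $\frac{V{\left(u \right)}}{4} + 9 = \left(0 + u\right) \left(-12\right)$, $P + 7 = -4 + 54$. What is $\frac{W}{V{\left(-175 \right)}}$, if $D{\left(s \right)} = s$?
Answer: $\frac{\sqrt{108647}}{8364} \approx 0.039409$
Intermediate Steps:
$P = 43$ ($P = -7 + \left(-4 + 54\right) = -7 + 50 = 43$)
$V{\left(u \right)} = -36 - 48 u$ ($V{\left(u \right)} = -36 + 4 \left(0 + u\right) \left(-12\right) = -36 + 4 u \left(-12\right) = -36 + 4 \left(- 12 u\right) = -36 - 48 u$)
$h = 108747$ ($h = - 3 \left(\left(-843\right) 43\right) = \left(-3\right) \left(-36249\right) = 108747$)
$W = \sqrt{108647}$ ($W = \sqrt{108747 - 100} = \sqrt{108647} \approx 329.62$)
$\frac{W}{V{\left(-175 \right)}} = \frac{\sqrt{108647}}{-36 - -8400} = \frac{\sqrt{108647}}{-36 + 8400} = \frac{\sqrt{108647}}{8364}$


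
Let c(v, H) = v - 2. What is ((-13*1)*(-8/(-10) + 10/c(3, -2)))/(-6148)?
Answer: 351/15370 ≈ 0.022837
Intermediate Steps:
c(v, H) = -2 + v
((-13*1)*(-8/(-10) + 10/c(3, -2)))/(-6148) = ((-13*1)*(-8/(-10) + 10/(-2 + 3)))/(-6148) = -13*(-8*(-⅒) + 10/1)*(-1/6148) = -13*(⅘ + 10*1)*(-1/6148) = -13*(⅘ + 10)*(-1/6148) = -13*54/5*(-1/6148) = -702/5*(-1/6148) = 351/15370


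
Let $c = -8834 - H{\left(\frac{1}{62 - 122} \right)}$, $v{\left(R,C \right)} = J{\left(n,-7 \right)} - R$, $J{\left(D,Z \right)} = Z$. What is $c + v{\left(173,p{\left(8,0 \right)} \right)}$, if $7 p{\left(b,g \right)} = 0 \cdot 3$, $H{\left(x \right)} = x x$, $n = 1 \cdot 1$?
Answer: $- \frac{32450401}{3600} \approx -9014.0$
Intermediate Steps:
$n = 1$
$H{\left(x \right)} = x^{2}$
$p{\left(b,g \right)} = 0$ ($p{\left(b,g \right)} = \frac{0 \cdot 3}{7} = \frac{1}{7} \cdot 0 = 0$)
$v{\left(R,C \right)} = -7 - R$
$c = - \frac{31802401}{3600}$ ($c = -8834 - \left(\frac{1}{62 - 122}\right)^{2} = -8834 - \left(\frac{1}{-60}\right)^{2} = -8834 - \left(- \frac{1}{60}\right)^{2} = -8834 - \frac{1}{3600} = - \frac{31802401}{3600} \approx -8834.0$)
$c + v{\left(173,p{\left(8,0 \right)} \right)} = - \frac{31802401}{3600} - 180 = - \frac{32450401}{3600}$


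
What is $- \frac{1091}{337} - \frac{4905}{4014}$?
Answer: $- \frac{670251}{150302} \approx -4.4594$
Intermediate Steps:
$- \frac{1091}{337} - \frac{4905}{4014} = \left(-1091\right) \frac{1}{337} - \frac{545}{446} = - \frac{1091}{337} - \frac{545}{446} = - \frac{670251}{150302}$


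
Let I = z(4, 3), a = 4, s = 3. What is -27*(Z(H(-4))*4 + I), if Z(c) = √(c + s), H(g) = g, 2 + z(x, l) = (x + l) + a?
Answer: -243 - 108*I ≈ -243.0 - 108.0*I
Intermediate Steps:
z(x, l) = 2 + l + x (z(x, l) = -2 + ((x + l) + 4) = -2 + ((l + x) + 4) = -2 + (4 + l + x) = 2 + l + x)
I = 9 (I = 2 + 3 + 4 = 9)
Z(c) = √(3 + c) (Z(c) = √(c + 3) = √(3 + c))
-27*(Z(H(-4))*4 + I) = -27*(√(3 - 4)*4 + 9) = -27*(√(-1)*4 + 9) = -27*(I*4 + 9) = -27*(4*I + 9) = -27*(9 + 4*I) = -243 - 108*I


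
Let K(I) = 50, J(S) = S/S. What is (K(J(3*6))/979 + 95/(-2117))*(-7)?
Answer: -89915/2072543 ≈ -0.043384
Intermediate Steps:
J(S) = 1
(K(J(3*6))/979 + 95/(-2117))*(-7) = (50/979 + 95/(-2117))*(-7) = (50*(1/979) + 95*(-1/2117))*(-7) = (50/979 - 95/2117)*(-7) = (12845/2072543)*(-7) = -89915/2072543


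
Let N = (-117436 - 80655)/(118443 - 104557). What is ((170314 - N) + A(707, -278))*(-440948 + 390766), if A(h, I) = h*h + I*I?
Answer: -260425689814103/6943 ≈ -3.7509e+10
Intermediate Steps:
N = -198091/13886 ≈ -14.266
A(h, I) = I**2 + h**2 (A(h, I) = h**2 + I**2 = I**2 + h**2)
((170314 - N) + A(707, -278))*(-440948 + 390766) = ((170314 - 1*(-198091/13886)) + ((-278)**2 + 707**2))*(-440948 + 390766) = ((170314 + 198091/13886) + (77284 + 499849))*(-50182) = (2365178295/13886 + 577133)*(-50182) = (10379247133/13886)*(-50182) = -260425689814103/6943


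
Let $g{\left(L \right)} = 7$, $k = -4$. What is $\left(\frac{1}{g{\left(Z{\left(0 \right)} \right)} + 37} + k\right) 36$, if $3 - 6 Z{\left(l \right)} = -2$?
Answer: $- \frac{1575}{11} \approx -143.18$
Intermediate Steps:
$Z{\left(l \right)} = \frac{5}{6}$ ($Z{\left(l \right)} = \frac{1}{2} - - \frac{1}{3} = \frac{1}{2} + \frac{1}{3} = \frac{5}{6}$)
$\left(\frac{1}{g{\left(Z{\left(0 \right)} \right)} + 37} + k\right) 36 = \left(\frac{1}{7 + 37} - 4\right) 36 = \left(\frac{1}{44} - 4\right) 36 = \left(- \frac{175}{44}\right) 36 = - \frac{1575}{11}$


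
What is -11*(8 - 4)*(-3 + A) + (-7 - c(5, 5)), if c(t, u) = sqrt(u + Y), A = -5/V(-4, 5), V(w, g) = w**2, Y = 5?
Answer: 555/4 - sqrt(10) ≈ 135.59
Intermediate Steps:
A = -5/16 (A = -5/((-4)**2) = -5/16 ≈ -0.31250)
c(t, u) = sqrt(5 + u) (c(t, u) = sqrt(u + 5) = sqrt(5 + u))
-11*(8 - 4)*(-3 + A) + (-7 - c(5, 5)) = -11*(8 - 4)*(-3 - 5/16) + (-7 - sqrt(5 + 5)) = -44*(-53)/16 + (-7 - sqrt(10)) = -11*(-53/4) + (-7 - sqrt(10)) = 583/4 + (-7 - sqrt(10)) = 555/4 - sqrt(10)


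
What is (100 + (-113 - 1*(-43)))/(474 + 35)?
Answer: 30/509 ≈ 0.058939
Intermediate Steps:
(100 + (-113 - 1*(-43)))/(474 + 35) = (100 + (-113 + 43))/509 = (100 - 70)*(1/509) = 30*(1/509) = 30/509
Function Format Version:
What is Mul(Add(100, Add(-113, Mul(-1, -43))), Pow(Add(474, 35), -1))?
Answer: Rational(30, 509) ≈ 0.058939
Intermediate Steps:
Mul(Add(100, Add(-113, Mul(-1, -43))), Pow(Add(474, 35), -1)) = Mul(Add(100, Add(-113, 43)), Pow(509, -1)) = Mul(Add(100, -70), Rational(1, 509)) = Mul(30, Rational(1, 509)) = Rational(30, 509)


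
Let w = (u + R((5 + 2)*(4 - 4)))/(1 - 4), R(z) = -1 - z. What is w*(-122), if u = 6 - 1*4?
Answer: 122/3 ≈ 40.667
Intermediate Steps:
u = 2 (u = 6 - 4 = 2)
w = -⅓ (w = (2 + (-1 - (5 + 2)*(4 - 4)))/(1 - 4) = (2 + (-1 - 7*0))/(-3) = -(2 + (-1 - 1*0))/3 = -(2 + (-1 + 0))/3 = -(2 - 1)/3 = -⅓*1 = -⅓ ≈ -0.33333)
w*(-122) = -⅓*(-122) = 122/3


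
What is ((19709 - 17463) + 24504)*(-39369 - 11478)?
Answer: -1360157250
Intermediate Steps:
((19709 - 17463) + 24504)*(-39369 - 11478) = (2246 + 24504)*(-50847) = 26750*(-50847) = -1360157250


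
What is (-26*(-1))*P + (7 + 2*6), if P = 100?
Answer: 2619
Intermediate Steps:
(-26*(-1))*P + (7 + 2*6) = -26*(-1)*100 + (7 + 2*6) = 26*100 + (7 + 12) = 2600 + 19 = 2619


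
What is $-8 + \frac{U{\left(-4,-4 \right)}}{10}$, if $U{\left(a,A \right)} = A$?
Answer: $- \frac{42}{5} \approx -8.4$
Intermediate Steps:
$-8 + \frac{U{\left(-4,-4 \right)}}{10} = -8 + \frac{1}{10} \left(-4\right) = -8 - \frac{2}{5} = - \frac{42}{5}$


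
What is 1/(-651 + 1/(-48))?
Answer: -48/31249 ≈ -0.0015360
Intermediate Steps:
1/(-651 + 1/(-48)) = 1/(-651 - 1/48) = 1/(-31249/48) = -48/31249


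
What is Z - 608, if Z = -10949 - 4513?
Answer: -16070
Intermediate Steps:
Z = -15462
Z - 608 = -15462 - 608 = -16070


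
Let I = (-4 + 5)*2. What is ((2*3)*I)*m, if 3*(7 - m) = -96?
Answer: 468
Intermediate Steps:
m = 39 (m = 7 - ⅓*(-96) = 7 + 32 = 39)
I = 2 (I = 1*2 = 2)
((2*3)*I)*m = ((2*3)*2)*39 = (6*2)*39 = 12*39 = 468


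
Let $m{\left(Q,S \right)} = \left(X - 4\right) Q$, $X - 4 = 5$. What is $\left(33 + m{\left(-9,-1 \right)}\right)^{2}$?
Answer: $144$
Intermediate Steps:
$X = 9$ ($X = 4 + 5 = 9$)
$m{\left(Q,S \right)} = 5 Q$ ($m{\left(Q,S \right)} = \left(9 - 4\right) Q = 5 Q$)
$\left(33 + m{\left(-9,-1 \right)}\right)^{2} = \left(33 + 5 \left(-9\right)\right)^{2} = \left(33 - 45\right)^{2} = \left(-12\right)^{2} = 144$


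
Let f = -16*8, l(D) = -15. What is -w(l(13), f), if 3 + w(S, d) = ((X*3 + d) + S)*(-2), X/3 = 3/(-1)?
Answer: -337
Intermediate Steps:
X = -9 (X = 3*(3/(-1)) = 3*(3*(-1)) = 3*(-3) = -9)
f = -128
w(S, d) = 51 - 2*S - 2*d (w(S, d) = -3 + ((-9*3 + d) + S)*(-2) = -3 + ((-27 + d) + S)*(-2) = -3 + (-27 + S + d)*(-2) = -3 + (54 - 2*S - 2*d) = 51 - 2*S - 2*d)
-w(l(13), f) = -(51 - 2*(-15) - 2*(-128)) = -(51 + 30 + 256) = -1*337 = -337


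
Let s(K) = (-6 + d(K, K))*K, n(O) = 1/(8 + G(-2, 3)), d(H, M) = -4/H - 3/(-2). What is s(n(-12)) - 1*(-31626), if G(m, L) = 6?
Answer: 885407/28 ≈ 31622.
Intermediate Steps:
d(H, M) = 3/2 - 4/H (d(H, M) = -4/H - 3*(-½) = -4/H + 3/2 = 3/2 - 4/H)
n(O) = 1/14 (n(O) = 1/(8 + 6) = 1/14)
s(K) = K*(-9/2 - 4/K) (s(K) = (-6 + (3/2 - 4/K))*K = (-9/2 - 4/K)*K = K*(-9/2 - 4/K))
s(n(-12)) - 1*(-31626) = (-4 - 9/2*1/14) - 1*(-31626) = (-4 - 9/28) + 31626 = -121/28 + 31626 = 885407/28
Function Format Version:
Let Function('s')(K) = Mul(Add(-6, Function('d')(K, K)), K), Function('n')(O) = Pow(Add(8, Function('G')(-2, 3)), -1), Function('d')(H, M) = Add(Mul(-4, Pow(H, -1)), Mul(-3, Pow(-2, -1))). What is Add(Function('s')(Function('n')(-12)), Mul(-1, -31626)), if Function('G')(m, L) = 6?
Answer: Rational(885407, 28) ≈ 31622.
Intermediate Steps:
Function('d')(H, M) = Add(Rational(3, 2), Mul(-4, Pow(H, -1))) (Function('d')(H, M) = Add(Mul(-4, Pow(H, -1)), Mul(-3, Rational(-1, 2))) = Add(Mul(-4, Pow(H, -1)), Rational(3, 2)) = Add(Rational(3, 2), Mul(-4, Pow(H, -1))))
Function('n')(O) = Rational(1, 14) (Function('n')(O) = Pow(Add(8, 6), -1) = Pow(14, -1) = Rational(1, 14))
Function('s')(K) = Mul(K, Add(Rational(-9, 2), Mul(-4, Pow(K, -1)))) (Function('s')(K) = Mul(Add(-6, Add(Rational(3, 2), Mul(-4, Pow(K, -1)))), K) = Mul(Add(Rational(-9, 2), Mul(-4, Pow(K, -1))), K) = Mul(K, Add(Rational(-9, 2), Mul(-4, Pow(K, -1)))))
Add(Function('s')(Function('n')(-12)), Mul(-1, -31626)) = Add(Add(-4, Mul(Rational(-9, 2), Rational(1, 14))), Mul(-1, -31626)) = Add(Add(-4, Rational(-9, 28)), 31626) = Add(Rational(-121, 28), 31626) = Rational(885407, 28)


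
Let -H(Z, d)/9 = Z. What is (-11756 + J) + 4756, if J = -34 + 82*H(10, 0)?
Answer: -14414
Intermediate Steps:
H(Z, d) = -9*Z
J = -7414 (J = -34 + 82*(-9*10) = -34 + 82*(-90) = -34 - 7380 = -7414)
(-11756 + J) + 4756 = (-11756 - 7414) + 4756 = -19170 + 4756 = -14414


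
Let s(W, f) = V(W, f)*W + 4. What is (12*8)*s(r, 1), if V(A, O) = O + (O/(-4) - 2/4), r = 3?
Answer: 456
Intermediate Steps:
V(A, O) = -1/2 + 3*O/4 (V(A, O) = O + (O*(-1/4) - 2*1/4) = O + (-O/4 - 1/2) = O + (-1/2 - O/4) = -1/2 + 3*O/4)
s(W, f) = 4 + W*(-1/2 + 3*f/4) (s(W, f) = (-1/2 + 3*f/4)*W + 4 = W*(-1/2 + 3*f/4) + 4 = 4 + W*(-1/2 + 3*f/4))
(12*8)*s(r, 1) = (12*8)*(4 + (1/4)*3*(-2 + 3*1)) = 96*(4 + (1/4)*3*(-2 + 3)) = 96*(4 + (1/4)*3*1) = 96*(4 + 3/4) = 96*(19/4) = 456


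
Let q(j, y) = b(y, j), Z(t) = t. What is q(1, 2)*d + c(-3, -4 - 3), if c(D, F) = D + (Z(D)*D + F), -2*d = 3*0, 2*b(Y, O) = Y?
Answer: -1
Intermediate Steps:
b(Y, O) = Y/2
q(j, y) = y/2
d = 0 (d = -3*0/2 = -½*0 = 0)
c(D, F) = D + F + D² (c(D, F) = D + (D*D + F) = D + (D² + F) = D + (F + D²) = D + F + D²)
q(1, 2)*d + c(-3, -4 - 3) = ((½)*2)*0 + (-3 + (-4 - 3) + (-3)²) = 1*0 + (-3 - 7 + 9) = 0 - 1 = -1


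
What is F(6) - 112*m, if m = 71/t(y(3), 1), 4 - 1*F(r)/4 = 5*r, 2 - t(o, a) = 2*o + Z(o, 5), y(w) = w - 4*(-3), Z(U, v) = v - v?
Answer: 180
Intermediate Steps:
Z(U, v) = 0
y(w) = 12 + w (y(w) = w + 12 = 12 + w)
t(o, a) = 2 - 2*o (t(o, a) = 2 - (2*o + 0) = 2 - 2*o)
F(r) = 16 - 20*r
m = -71/28 (m = 71/(2 - 2*(12 + 3)) = 71/(2 - 2*15) = 71/(2 - 30) = 71/(-28) = 71*(-1/28) = -71/28 ≈ -2.5357)
F(6) - 112*m = (16 - 20*6) - 112*(-71/28) = (16 - 120) + 284 = -104 + 284 = 180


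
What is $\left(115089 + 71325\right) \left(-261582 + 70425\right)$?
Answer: $-35634340998$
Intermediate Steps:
$\left(115089 + 71325\right) \left(-261582 + 70425\right) = 186414 \left(-191157\right) = -35634340998$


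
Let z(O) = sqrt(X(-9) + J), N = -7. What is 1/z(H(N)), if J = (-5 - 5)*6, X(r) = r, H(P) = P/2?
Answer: -I*sqrt(69)/69 ≈ -0.12039*I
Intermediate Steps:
H(P) = P/2 (H(P) = P*(1/2) = P/2)
J = -60 (J = -10*6 = -60)
z(O) = I*sqrt(69) (z(O) = sqrt(-9 - 60) = sqrt(-69) = I*sqrt(69))
1/z(H(N)) = 1/(I*sqrt(69)) = -I*sqrt(69)/69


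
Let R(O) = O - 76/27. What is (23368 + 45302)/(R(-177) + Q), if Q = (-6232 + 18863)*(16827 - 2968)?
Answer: 927045/2363213464 ≈ 0.00039228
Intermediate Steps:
Q = 175053029 (Q = 12631*13859 = 175053029)
R(O) = -76/27 + O (R(O) = O - 76*1/27 = O - 76/27 = -76/27 + O)
(23368 + 45302)/(R(-177) + Q) = (23368 + 45302)/((-76/27 - 177) + 175053029) = 68670/(-4855/27 + 175053029) = 68670/(4726426928/27) = 68670*(27/4726426928) = 927045/2363213464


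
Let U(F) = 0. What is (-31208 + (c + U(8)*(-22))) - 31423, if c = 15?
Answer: -62616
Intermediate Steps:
(-31208 + (c + U(8)*(-22))) - 31423 = (-31208 + (15 + 0*(-22))) - 31423 = (-31208 + (15 + 0)) - 31423 = (-31208 + 15) - 31423 = -31193 - 31423 = -62616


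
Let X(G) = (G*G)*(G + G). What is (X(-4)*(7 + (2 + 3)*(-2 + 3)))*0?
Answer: 0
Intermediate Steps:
X(G) = 2*G³ (X(G) = G²*(2*G) = 2*G³)
(X(-4)*(7 + (2 + 3)*(-2 + 3)))*0 = ((2*(-4)³)*(7 + (2 + 3)*(-2 + 3)))*0 = ((2*(-64))*(7 + 5*1))*0 = -128*(7 + 5)*0 = -128*12*0 = -1536*0 = 0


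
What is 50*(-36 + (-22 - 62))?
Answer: -6000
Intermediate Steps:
50*(-36 + (-22 - 62)) = 50*(-36 - 84) = 50*(-120) = -6000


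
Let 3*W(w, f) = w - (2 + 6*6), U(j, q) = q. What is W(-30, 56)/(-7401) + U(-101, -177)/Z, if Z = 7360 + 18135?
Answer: -2196271/566065485 ≈ -0.0038799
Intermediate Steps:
W(w, f) = -38/3 + w/3 (W(w, f) = (w - (2 + 6*6))/3 = (w - (2 + 36))/3 = (w - 1*38)/3 = (w - 38)/3 = (-38 + w)/3 = -38/3 + w/3)
Z = 25495
W(-30, 56)/(-7401) + U(-101, -177)/Z = (-38/3 + (⅓)*(-30))/(-7401) - 177/25495 = (-38/3 - 10)*(-1/7401) - 177*1/25495 = -68/3*(-1/7401) - 177/25495 = 68/22203 - 177/25495 = -2196271/566065485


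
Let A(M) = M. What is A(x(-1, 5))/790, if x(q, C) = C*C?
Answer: 5/158 ≈ 0.031646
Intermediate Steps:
x(q, C) = C²
A(x(-1, 5))/790 = 5²/790 = 25*(1/790) = 5/158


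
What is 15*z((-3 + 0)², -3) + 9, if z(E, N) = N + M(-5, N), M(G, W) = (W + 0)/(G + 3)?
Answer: -27/2 ≈ -13.500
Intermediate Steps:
M(G, W) = W/(3 + G)
z(E, N) = N/2 (z(E, N) = N + N/(3 - 5) = N + N/(-2) = N + N*(-½) = N - N/2 = N/2)
15*z((-3 + 0)², -3) + 9 = 15*((½)*(-3)) + 9 = 15*(-3/2) + 9 = -45/2 + 9 = -27/2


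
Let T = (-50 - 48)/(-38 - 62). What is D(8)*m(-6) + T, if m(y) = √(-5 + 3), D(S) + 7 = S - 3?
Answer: 49/50 - 2*I*√2 ≈ 0.98 - 2.8284*I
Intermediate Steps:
D(S) = -10 + S (D(S) = -7 + (S - 3) = -7 + (-3 + S) = -10 + S)
T = 49/50 (T = -98/(-100) = -98*(-1/100) = 49/50 ≈ 0.98000)
m(y) = I*√2 (m(y) = √(-2) = I*√2)
D(8)*m(-6) + T = (-10 + 8)*(I*√2) + 49/50 = -2*I*√2 + 49/50 = 49/50 - 2*I*√2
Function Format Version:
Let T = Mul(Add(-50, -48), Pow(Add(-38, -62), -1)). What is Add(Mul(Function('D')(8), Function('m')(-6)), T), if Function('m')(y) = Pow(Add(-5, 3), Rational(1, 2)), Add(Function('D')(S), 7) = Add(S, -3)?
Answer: Add(Rational(49, 50), Mul(-2, I, Pow(2, Rational(1, 2)))) ≈ Add(0.98000, Mul(-2.8284, I))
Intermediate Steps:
Function('D')(S) = Add(-10, S) (Function('D')(S) = Add(-7, Add(S, -3)) = Add(-7, Add(-3, S)) = Add(-10, S))
T = Rational(49, 50) (T = Mul(-98, Pow(-100, -1)) = Mul(-98, Rational(-1, 100)) = Rational(49, 50) ≈ 0.98000)
Function('m')(y) = Mul(I, Pow(2, Rational(1, 2))) (Function('m')(y) = Pow(-2, Rational(1, 2)) = Mul(I, Pow(2, Rational(1, 2))))
Add(Mul(Function('D')(8), Function('m')(-6)), T) = Add(Mul(Add(-10, 8), Mul(I, Pow(2, Rational(1, 2)))), Rational(49, 50)) = Add(Mul(-2, Mul(I, Pow(2, Rational(1, 2)))), Rational(49, 50)) = Add(Mul(-2, I, Pow(2, Rational(1, 2))), Rational(49, 50)) = Add(Rational(49, 50), Mul(-2, I, Pow(2, Rational(1, 2))))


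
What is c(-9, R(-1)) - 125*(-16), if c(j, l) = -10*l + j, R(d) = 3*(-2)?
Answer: 2051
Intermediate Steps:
R(d) = -6
c(j, l) = j - 10*l
c(-9, R(-1)) - 125*(-16) = (-9 - 10*(-6)) - 125*(-16) = (-9 + 60) + 2000 = 51 + 2000 = 2051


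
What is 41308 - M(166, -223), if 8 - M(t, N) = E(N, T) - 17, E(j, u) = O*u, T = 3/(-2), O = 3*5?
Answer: 82521/2 ≈ 41261.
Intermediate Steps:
O = 15
T = -3/2 (T = 3*(-½) = -3/2 ≈ -1.5000)
E(j, u) = 15*u
M(t, N) = 95/2 (M(t, N) = 8 - (15*(-3/2) - 17) = 8 - (-45/2 - 17) = 8 - 1*(-79/2) = 8 + 79/2 = 95/2)
41308 - M(166, -223) = 41308 - 1*95/2 = 41308 - 95/2 = 82521/2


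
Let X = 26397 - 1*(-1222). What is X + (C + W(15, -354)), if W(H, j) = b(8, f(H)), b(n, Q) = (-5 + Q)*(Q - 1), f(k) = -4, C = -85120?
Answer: -57456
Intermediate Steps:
b(n, Q) = (-1 + Q)*(-5 + Q) (b(n, Q) = (-5 + Q)*(-1 + Q) = (-1 + Q)*(-5 + Q))
W(H, j) = 45 (W(H, j) = 5 + (-4)² - 6*(-4) = 5 + 16 + 24 = 45)
X = 27619 (X = 26397 + 1222 = 27619)
X + (C + W(15, -354)) = 27619 + (-85120 + 45) = 27619 - 85075 = -57456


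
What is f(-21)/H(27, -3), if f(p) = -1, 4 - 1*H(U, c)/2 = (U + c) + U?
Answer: 1/94 ≈ 0.010638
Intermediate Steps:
H(U, c) = 8 - 4*U - 2*c (H(U, c) = 8 - 2*((U + c) + U) = 8 - 2*(c + 2*U) = 8 + (-4*U - 2*c) = 8 - 4*U - 2*c)
f(-21)/H(27, -3) = -1/(8 - 4*27 - 2*(-3)) = -1/(8 - 108 + 6) = -1/(-94) = -1*(-1/94) = 1/94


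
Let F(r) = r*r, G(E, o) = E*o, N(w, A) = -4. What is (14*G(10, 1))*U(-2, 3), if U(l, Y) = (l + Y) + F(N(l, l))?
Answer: 2380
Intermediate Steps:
F(r) = r**2
U(l, Y) = 16 + Y + l (U(l, Y) = (l + Y) + (-4)**2 = (Y + l) + 16 = 16 + Y + l)
(14*G(10, 1))*U(-2, 3) = (14*(10*1))*(16 + 3 - 2) = (14*10)*17 = 140*17 = 2380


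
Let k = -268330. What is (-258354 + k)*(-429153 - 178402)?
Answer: 319989497620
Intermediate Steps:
(-258354 + k)*(-429153 - 178402) = (-258354 - 268330)*(-429153 - 178402) = -526684*(-607555) = 319989497620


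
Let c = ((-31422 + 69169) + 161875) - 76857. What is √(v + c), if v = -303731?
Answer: I*√180966 ≈ 425.4*I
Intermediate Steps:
c = 122765 (c = (37747 + 161875) - 76857 = 199622 - 76857 = 122765)
√(v + c) = √(-303731 + 122765) = √(-180966) = I*√180966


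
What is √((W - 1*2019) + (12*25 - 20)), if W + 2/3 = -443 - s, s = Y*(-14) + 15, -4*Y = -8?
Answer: I*√19527/3 ≈ 46.58*I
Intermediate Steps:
Y = 2 (Y = -¼*(-8) = 2)
s = -13 (s = 2*(-14) + 15 = -28 + 15 = -13)
W = -1292/3 (W = -⅔ + (-443 - 1*(-13)) = -⅔ + (-443 + 13) = -⅔ - 430 = -1292/3 ≈ -430.67)
√((W - 1*2019) + (12*25 - 20)) = √((-1292/3 - 1*2019) + (12*25 - 20)) = √((-1292/3 - 2019) + (300 - 20)) = √(-7349/3 + 280) = √(-6509/3) = I*√19527/3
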